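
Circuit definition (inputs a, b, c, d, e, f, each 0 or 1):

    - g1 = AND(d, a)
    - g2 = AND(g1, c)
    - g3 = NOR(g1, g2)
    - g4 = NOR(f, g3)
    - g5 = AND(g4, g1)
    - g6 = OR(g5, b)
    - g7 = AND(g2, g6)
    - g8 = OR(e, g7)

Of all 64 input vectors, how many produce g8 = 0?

g8 = OR(e, g7) must be 0, so both e = 0 and g7 = 0.
Enumerating the 64 input combinations, 29 give g8 = 0 and 35 give g8 = 1.

29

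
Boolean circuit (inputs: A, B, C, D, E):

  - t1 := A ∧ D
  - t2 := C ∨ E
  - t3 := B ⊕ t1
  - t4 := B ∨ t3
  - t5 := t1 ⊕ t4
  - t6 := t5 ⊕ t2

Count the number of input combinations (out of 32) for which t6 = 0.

t6 = t5 ⊕ t2 must be 0, so t5 and t2 are equal.
Enumerating the 32 input combinations, 14 give t6 = 0 and 18 give t6 = 1.

14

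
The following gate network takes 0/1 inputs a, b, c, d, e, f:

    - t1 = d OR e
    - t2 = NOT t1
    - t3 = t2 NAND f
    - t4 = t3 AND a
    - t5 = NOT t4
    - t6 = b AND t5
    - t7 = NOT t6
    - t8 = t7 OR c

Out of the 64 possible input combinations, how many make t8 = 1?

55

t8 = t7 OR c must be 1, so at least one of t7, c is 1.
Enumerating the 64 input combinations, 55 give t8 = 1 and 9 give t8 = 0.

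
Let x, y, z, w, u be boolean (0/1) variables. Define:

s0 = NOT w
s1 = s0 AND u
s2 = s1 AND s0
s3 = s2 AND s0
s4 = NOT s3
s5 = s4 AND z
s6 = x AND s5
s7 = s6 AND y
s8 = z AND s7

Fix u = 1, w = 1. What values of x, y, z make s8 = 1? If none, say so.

x=1 y=1 z=1

Check with u = 1, w = 1 and x=1, y=1, z=1:
s0 = NOT w = NOT 1 = 0
s1 = s0 AND u = 0 AND 1 = 0
s2 = s1 AND s0 = 0 AND 0 = 0
s3 = s2 AND s0 = 0 AND 0 = 0
s4 = NOT s3 = NOT 0 = 1
s5 = s4 AND z = 1 AND 1 = 1
s6 = x AND s5 = 1 AND 1 = 1
s7 = s6 AND y = 1 AND 1 = 1
s8 = z AND s7 = 1 AND 1 = 1
So s8 = 1.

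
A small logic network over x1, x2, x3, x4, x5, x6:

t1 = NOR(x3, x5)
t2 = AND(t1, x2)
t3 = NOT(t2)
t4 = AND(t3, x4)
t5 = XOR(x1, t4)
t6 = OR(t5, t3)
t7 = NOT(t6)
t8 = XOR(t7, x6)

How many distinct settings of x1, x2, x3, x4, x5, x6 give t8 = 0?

t8 = XOR(t7, x6) must be 0, so t7 and x6 are equal.
Enumerating the 64 input combinations, 32 give t8 = 0 and 32 give t8 = 1.

32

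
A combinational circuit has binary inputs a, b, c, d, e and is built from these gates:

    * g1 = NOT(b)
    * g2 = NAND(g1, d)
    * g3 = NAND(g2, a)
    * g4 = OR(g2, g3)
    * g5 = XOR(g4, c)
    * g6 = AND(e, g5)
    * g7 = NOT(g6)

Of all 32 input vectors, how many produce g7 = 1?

24

g7 = NOT(g6) must be 1, so g6 = 0.
g6 = AND(e, g5) must be 0, so at least one of e, g5 is 0.
Enumerating the 32 input combinations, 24 give g7 = 1 and 8 give g7 = 0.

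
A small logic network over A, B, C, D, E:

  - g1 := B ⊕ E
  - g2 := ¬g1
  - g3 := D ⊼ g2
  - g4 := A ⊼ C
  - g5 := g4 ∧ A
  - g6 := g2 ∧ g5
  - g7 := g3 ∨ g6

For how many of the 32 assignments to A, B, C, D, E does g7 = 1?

26

g7 = g3 ∨ g6 must be 1, so at least one of g3, g6 is 1.
Enumerating the 32 input combinations, 26 give g7 = 1 and 6 give g7 = 0.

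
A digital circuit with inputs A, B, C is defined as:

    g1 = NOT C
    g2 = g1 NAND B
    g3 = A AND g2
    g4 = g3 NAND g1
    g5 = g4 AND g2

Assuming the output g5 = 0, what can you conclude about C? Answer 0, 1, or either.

g5 = g4 AND g2 must be 0, so at least one of g4, g2 is 0.
Every assignment with g5 = 0 has C = 0; there are 3 such assignment(s).
  A=0, B=1, C=0
  A=1, B=0, C=0
  A=1, B=1, C=0

0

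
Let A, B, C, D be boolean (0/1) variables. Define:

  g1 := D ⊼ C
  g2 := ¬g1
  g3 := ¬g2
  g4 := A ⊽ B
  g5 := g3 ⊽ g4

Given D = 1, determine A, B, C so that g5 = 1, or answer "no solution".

A=1, B=1, C=1

Check with D = 1 and A=1, B=1, C=1:
g1 = D ⊼ C = 1 ⊼ 1 = 0
g2 = ¬g1 = ¬0 = 1
g3 = ¬g2 = ¬1 = 0
g4 = A ⊽ B = 1 ⊽ 1 = 0
g5 = g3 ⊽ g4 = 0 ⊽ 0 = 1
So g5 = 1.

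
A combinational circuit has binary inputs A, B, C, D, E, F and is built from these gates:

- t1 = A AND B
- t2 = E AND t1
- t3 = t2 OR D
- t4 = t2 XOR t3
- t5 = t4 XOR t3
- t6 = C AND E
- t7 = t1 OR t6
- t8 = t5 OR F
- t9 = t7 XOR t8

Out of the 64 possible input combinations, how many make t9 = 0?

t9 = t7 XOR t8 must be 0, so t7 and t8 are equal.
Enumerating the 64 input combinations, 36 give t9 = 0 and 28 give t9 = 1.

36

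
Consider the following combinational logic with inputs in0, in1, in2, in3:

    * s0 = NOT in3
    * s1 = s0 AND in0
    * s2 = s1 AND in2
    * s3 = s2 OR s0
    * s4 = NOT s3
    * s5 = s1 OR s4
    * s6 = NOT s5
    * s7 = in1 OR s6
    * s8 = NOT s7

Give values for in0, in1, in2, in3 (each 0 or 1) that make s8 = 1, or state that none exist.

in0=0 in1=0 in2=1 in3=1

s8 = NOT s7 must be 1, so s7 = 0.
s7 = in1 OR s6 must be 0, so both in1 = 0 and s6 = 0.
s6 = NOT s5 must be 0, so s5 = 1.
Check with in0=0 in1=0 in2=1 in3=1:
s0 = NOT in3 = NOT 1 = 0
s1 = s0 AND in0 = 0 AND 0 = 0
s2 = s1 AND in2 = 0 AND 1 = 0
s3 = s2 OR s0 = 0 OR 0 = 0
s4 = NOT s3 = NOT 0 = 1
s5 = s1 OR s4 = 0 OR 1 = 1
s6 = NOT s5 = NOT 1 = 0
s7 = in1 OR s6 = 0 OR 0 = 0
s8 = NOT s7 = NOT 0 = 1
So s8 = 1 as required.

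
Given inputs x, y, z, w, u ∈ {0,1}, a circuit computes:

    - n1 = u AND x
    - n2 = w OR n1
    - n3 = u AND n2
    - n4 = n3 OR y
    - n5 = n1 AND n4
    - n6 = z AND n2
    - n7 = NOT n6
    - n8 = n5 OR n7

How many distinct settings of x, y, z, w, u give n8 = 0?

n8 = n5 OR n7 must be 0, so both n5 = 0 and n7 = 0.
n5 = n1 AND n4 must be 0, so at least one of n1, n4 is 0.
Enumerating the 32 input combinations, 6 give n8 = 0 and 26 give n8 = 1.

6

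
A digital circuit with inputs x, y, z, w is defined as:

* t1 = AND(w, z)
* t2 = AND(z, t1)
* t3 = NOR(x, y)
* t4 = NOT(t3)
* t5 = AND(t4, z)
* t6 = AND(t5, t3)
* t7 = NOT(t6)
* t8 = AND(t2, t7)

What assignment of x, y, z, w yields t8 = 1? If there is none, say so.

Check with x=1, y=0, z=1, w=1:
t1 = AND(w, z) = AND(1, 1) = 1
t2 = AND(z, t1) = AND(1, 1) = 1
t3 = NOR(x, y) = NOR(1, 0) = 0
t4 = NOT(t3) = NOT 0 = 1
t5 = AND(t4, z) = AND(1, 1) = 1
t6 = AND(t5, t3) = AND(1, 0) = 0
t7 = NOT(t6) = NOT 0 = 1
t8 = AND(t2, t7) = AND(1, 1) = 1
So t8 = 1 as required.

x=1, y=0, z=1, w=1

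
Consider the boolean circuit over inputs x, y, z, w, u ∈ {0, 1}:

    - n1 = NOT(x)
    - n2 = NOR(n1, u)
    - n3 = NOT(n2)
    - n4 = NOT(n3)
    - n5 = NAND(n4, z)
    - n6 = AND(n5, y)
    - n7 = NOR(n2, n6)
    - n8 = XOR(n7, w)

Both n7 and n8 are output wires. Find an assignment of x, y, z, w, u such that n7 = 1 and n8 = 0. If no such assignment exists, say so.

x=1, y=0, z=1, w=1, u=1

Check with x=1, y=0, z=1, w=1, u=1:
n1 = NOT(x) = NOT 1 = 0
n2 = NOR(n1, u) = NOR(0, 1) = 0
n3 = NOT(n2) = NOT 0 = 1
n4 = NOT(n3) = NOT 1 = 0
n5 = NAND(n4, z) = NAND(0, 1) = 1
n6 = AND(n5, y) = AND(1, 0) = 0
n7 = NOR(n2, n6) = NOR(0, 0) = 1
n8 = XOR(n7, w) = XOR(1, 1) = 0
So n7 = 1 and n8 = 0.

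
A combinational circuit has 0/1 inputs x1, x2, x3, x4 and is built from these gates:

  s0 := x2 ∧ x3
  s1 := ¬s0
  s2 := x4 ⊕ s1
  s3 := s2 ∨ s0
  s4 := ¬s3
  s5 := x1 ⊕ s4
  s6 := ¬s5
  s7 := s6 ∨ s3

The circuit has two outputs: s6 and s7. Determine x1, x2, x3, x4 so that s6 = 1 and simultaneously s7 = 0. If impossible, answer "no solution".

Across all 16 input combinations, none give both s6 = 1 and s7 = 0.

no solution exists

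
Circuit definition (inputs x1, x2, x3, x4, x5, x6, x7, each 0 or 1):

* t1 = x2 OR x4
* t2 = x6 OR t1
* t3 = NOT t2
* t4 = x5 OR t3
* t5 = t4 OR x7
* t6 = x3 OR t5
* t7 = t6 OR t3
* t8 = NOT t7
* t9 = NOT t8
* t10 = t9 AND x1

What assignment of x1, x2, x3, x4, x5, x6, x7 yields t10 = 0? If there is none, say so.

t10 = t9 AND x1 must be 0, so at least one of t9, x1 is 0.
Check with x1=0, x2=0, x3=0, x4=0, x5=0, x6=1, x7=0:
t1 = x2 OR x4 = 0 OR 0 = 0
t2 = x6 OR t1 = 1 OR 0 = 1
t3 = NOT t2 = NOT 1 = 0
t4 = x5 OR t3 = 0 OR 0 = 0
t5 = t4 OR x7 = 0 OR 0 = 0
t6 = x3 OR t5 = 0 OR 0 = 0
t7 = t6 OR t3 = 0 OR 0 = 0
t8 = NOT t7 = NOT 0 = 1
t9 = NOT t8 = NOT 1 = 0
t10 = t9 AND x1 = 0 AND 0 = 0
So t10 = 0 as required.

x1=0, x2=0, x3=0, x4=0, x5=0, x6=1, x7=0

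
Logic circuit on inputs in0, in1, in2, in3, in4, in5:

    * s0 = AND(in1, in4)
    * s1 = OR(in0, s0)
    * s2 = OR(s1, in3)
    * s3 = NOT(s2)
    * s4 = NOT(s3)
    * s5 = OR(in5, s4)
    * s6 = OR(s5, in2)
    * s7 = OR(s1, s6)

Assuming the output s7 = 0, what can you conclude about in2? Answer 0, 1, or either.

s7 = OR(s1, s6) must be 0, so both s1 = 0 and s6 = 0.
Every assignment with s7 = 0 has in2 = 0; there are 3 such assignment(s).
  in0=0, in1=0, in2=0, in3=0, in4=0, in5=0
  in0=0, in1=0, in2=0, in3=0, in4=1, in5=0
  in0=0, in1=1, in2=0, in3=0, in4=0, in5=0

0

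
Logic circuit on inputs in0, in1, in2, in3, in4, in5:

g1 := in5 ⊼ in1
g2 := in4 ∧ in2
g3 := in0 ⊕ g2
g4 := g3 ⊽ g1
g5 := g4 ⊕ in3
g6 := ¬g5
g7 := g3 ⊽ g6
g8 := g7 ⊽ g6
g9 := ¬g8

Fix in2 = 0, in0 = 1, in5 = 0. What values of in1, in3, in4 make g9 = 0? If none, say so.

in1=0, in3=1, in4=0

g9 = ¬g8 must be 0, so g8 = 1.
g8 = g7 ⊽ g6 must be 1, so both g7 = 0 and g6 = 0.
Check with in2 = 0, in0 = 1, in5 = 0 and in1=0, in3=1, in4=0:
g1 = in5 ⊼ in1 = 0 ⊼ 0 = 1
g2 = in4 ∧ in2 = 0 ∧ 0 = 0
g3 = in0 ⊕ g2 = 1 ⊕ 0 = 1
g4 = g3 ⊽ g1 = 1 ⊽ 1 = 0
g5 = g4 ⊕ in3 = 0 ⊕ 1 = 1
g6 = ¬g5 = ¬1 = 0
g7 = g3 ⊽ g6 = 1 ⊽ 0 = 0
g8 = g7 ⊽ g6 = 0 ⊽ 0 = 1
g9 = ¬g8 = ¬1 = 0
So g9 = 0.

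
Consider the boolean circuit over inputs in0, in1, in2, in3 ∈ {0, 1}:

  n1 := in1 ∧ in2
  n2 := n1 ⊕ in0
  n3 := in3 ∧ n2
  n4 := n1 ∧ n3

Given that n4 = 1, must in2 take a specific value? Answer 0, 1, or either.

1

n4 = n1 ∧ n3 must be 1, so both n1 = 1 and n3 = 1.
n1 = in1 ∧ in2 must be 1, so both in1 = 1 and in2 = 1.
n3 = in3 ∧ n2 must be 1, so both in3 = 1 and n2 = 1.
Every assignment with n4 = 1 has in2 = 1; there are 1 such assignment(s).
  in0=0, in1=1, in2=1, in3=1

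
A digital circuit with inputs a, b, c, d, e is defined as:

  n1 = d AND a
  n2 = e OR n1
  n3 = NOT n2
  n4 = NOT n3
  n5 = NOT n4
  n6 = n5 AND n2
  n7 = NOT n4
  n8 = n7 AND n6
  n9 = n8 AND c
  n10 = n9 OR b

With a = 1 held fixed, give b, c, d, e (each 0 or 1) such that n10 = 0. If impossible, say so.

b=0, c=0, d=0, e=1

Check with a = 1 and b=0, c=0, d=0, e=1:
n1 = d AND a = 0 AND 1 = 0
n2 = e OR n1 = 1 OR 0 = 1
n3 = NOT n2 = NOT 1 = 0
n4 = NOT n3 = NOT 0 = 1
n5 = NOT n4 = NOT 1 = 0
n6 = n5 AND n2 = 0 AND 1 = 0
n7 = NOT n4 = NOT 1 = 0
n8 = n7 AND n6 = 0 AND 0 = 0
n9 = n8 AND c = 0 AND 0 = 0
n10 = n9 OR b = 0 OR 0 = 0
So n10 = 0.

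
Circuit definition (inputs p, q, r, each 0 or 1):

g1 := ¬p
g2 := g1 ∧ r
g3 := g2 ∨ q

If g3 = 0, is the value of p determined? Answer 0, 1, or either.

either

Both values of p occur among assignments with g3 = 0:
  p=0: p=0, q=0, r=0
  p=1: p=1, q=0, r=0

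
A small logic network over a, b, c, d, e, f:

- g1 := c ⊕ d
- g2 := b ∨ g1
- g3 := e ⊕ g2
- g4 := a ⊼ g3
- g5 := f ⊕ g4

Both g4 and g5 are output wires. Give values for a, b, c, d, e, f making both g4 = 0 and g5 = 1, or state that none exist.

Check with a=1, b=1, c=1, d=1, e=0, f=1:
g1 = c ⊕ d = 1 ⊕ 1 = 0
g2 = b ∨ g1 = 1 ∨ 0 = 1
g3 = e ⊕ g2 = 0 ⊕ 1 = 1
g4 = a ⊼ g3 = 1 ⊼ 1 = 0
g5 = f ⊕ g4 = 1 ⊕ 0 = 1
So g4 = 0 and g5 = 1.

a=1, b=1, c=1, d=1, e=0, f=1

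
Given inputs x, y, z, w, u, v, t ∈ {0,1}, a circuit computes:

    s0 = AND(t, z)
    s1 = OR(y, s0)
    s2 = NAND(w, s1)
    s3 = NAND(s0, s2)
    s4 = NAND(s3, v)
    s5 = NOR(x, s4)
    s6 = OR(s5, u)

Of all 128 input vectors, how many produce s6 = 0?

50

s6 = OR(s5, u) must be 0, so both s5 = 0 and u = 0.
s5 = NOR(x, s4) must be 0, so at least one of x, s4 is 1.
Enumerating the 128 input combinations, 50 give s6 = 0 and 78 give s6 = 1.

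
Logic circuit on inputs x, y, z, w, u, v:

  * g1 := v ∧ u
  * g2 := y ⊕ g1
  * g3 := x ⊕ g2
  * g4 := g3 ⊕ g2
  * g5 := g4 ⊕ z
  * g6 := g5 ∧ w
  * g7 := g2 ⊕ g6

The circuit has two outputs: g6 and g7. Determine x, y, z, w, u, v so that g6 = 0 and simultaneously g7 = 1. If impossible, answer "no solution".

x=0, y=1, z=0, w=1, u=1, v=0

Check with x=0, y=1, z=0, w=1, u=1, v=0:
g1 = v ∧ u = 0 ∧ 1 = 0
g2 = y ⊕ g1 = 1 ⊕ 0 = 1
g3 = x ⊕ g2 = 0 ⊕ 1 = 1
g4 = g3 ⊕ g2 = 1 ⊕ 1 = 0
g5 = g4 ⊕ z = 0 ⊕ 0 = 0
g6 = g5 ∧ w = 0 ∧ 1 = 0
g7 = g2 ⊕ g6 = 1 ⊕ 0 = 1
So g6 = 0 and g7 = 1.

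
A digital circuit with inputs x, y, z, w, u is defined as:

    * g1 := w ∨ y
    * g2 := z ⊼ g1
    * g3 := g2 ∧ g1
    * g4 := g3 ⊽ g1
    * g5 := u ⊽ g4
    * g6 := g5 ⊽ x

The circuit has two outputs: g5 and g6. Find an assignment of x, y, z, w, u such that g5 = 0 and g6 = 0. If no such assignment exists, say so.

Check with x=1 y=1 z=0 w=1 u=1:
g1 = w ∨ y = 1 ∨ 1 = 1
g2 = z ⊼ g1 = 0 ⊼ 1 = 1
g3 = g2 ∧ g1 = 1 ∧ 1 = 1
g4 = g3 ⊽ g1 = 1 ⊽ 1 = 0
g5 = u ⊽ g4 = 1 ⊽ 0 = 0
g6 = g5 ⊽ x = 0 ⊽ 1 = 0
So g5 = 0 and g6 = 0.

x=1 y=1 z=0 w=1 u=1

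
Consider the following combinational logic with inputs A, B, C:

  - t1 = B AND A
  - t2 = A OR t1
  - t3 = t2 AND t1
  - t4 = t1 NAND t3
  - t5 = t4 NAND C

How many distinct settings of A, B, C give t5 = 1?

5

t5 = t4 NAND C must be 1, so at least one of t4, C is 0.
Enumerating the 8 input combinations, 5 give t5 = 1 and 3 give t5 = 0.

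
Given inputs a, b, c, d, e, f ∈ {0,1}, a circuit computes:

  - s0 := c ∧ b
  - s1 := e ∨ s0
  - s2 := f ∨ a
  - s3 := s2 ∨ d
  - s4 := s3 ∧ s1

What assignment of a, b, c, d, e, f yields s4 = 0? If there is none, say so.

s4 = s3 ∧ s1 must be 0, so at least one of s3, s1 is 0.
Check with a=1, b=1, c=0, d=1, e=0, f=0:
s0 = c ∧ b = 0 ∧ 1 = 0
s1 = e ∨ s0 = 0 ∨ 0 = 0
s2 = f ∨ a = 0 ∨ 1 = 1
s3 = s2 ∨ d = 1 ∨ 1 = 1
s4 = s3 ∧ s1 = 1 ∧ 0 = 0
So s4 = 0 as required.

a=1, b=1, c=0, d=1, e=0, f=0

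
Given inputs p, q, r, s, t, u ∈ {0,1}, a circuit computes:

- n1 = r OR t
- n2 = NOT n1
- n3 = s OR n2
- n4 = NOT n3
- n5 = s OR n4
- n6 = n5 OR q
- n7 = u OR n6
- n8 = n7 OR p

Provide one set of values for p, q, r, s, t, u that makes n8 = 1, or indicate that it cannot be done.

n8 = n7 OR p must be 1, so at least one of n7, p is 1.
Check with p=1 q=1 r=0 s=1 t=1 u=1:
n1 = r OR t = 0 OR 1 = 1
n2 = NOT n1 = NOT 1 = 0
n3 = s OR n2 = 1 OR 0 = 1
n4 = NOT n3 = NOT 1 = 0
n5 = s OR n4 = 1 OR 0 = 1
n6 = n5 OR q = 1 OR 1 = 1
n7 = u OR n6 = 1 OR 1 = 1
n8 = n7 OR p = 1 OR 1 = 1
So n8 = 1 as required.

p=1 q=1 r=0 s=1 t=1 u=1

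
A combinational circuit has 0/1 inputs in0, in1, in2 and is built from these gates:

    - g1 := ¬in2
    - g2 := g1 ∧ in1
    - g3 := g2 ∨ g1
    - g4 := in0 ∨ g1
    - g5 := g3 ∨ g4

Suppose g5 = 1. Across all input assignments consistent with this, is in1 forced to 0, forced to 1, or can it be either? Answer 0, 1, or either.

Both values of in1 occur among assignments with g5 = 1:
  in1=0: in0=0, in1=0, in2=0
  in1=1: in0=0, in1=1, in2=0

either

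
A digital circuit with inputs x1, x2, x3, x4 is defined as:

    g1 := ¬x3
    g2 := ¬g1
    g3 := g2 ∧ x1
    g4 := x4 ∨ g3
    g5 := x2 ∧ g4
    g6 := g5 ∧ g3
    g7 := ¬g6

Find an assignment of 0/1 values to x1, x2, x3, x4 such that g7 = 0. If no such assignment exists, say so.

x1=1 x2=1 x3=1 x4=0

g7 = ¬g6 must be 0, so g6 = 1.
g6 = g5 ∧ g3 must be 1, so both g5 = 1 and g3 = 1.
Check with x1=1 x2=1 x3=1 x4=0:
g1 = ¬x3 = ¬1 = 0
g2 = ¬g1 = ¬0 = 1
g3 = g2 ∧ x1 = 1 ∧ 1 = 1
g4 = x4 ∨ g3 = 0 ∨ 1 = 1
g5 = x2 ∧ g4 = 1 ∧ 1 = 1
g6 = g5 ∧ g3 = 1 ∧ 1 = 1
g7 = ¬g6 = ¬1 = 0
So g7 = 0 as required.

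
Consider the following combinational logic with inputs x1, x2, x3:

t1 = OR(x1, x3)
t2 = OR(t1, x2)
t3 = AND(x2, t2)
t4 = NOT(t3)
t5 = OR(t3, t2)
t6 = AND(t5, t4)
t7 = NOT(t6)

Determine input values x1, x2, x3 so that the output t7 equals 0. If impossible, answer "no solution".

x1=1, x2=0, x3=0

Check with x1=1, x2=0, x3=0:
t1 = OR(x1, x3) = OR(1, 0) = 1
t2 = OR(t1, x2) = OR(1, 0) = 1
t3 = AND(x2, t2) = AND(0, 1) = 0
t4 = NOT(t3) = NOT 0 = 1
t5 = OR(t3, t2) = OR(0, 1) = 1
t6 = AND(t5, t4) = AND(1, 1) = 1
t7 = NOT(t6) = NOT 1 = 0
So t7 = 0 as required.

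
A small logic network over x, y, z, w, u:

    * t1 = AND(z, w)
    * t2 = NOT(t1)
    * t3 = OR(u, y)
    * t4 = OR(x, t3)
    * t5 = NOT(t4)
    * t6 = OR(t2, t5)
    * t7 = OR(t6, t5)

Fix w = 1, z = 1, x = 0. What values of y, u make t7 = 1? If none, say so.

t7 = OR(t6, t5) must be 1, so at least one of t6, t5 is 1.
Check with w = 1, z = 1, x = 0 and y=0, u=0:
t1 = AND(z, w) = AND(1, 1) = 1
t2 = NOT(t1) = NOT 1 = 0
t3 = OR(u, y) = OR(0, 0) = 0
t4 = OR(x, t3) = OR(0, 0) = 0
t5 = NOT(t4) = NOT 0 = 1
t6 = OR(t2, t5) = OR(0, 1) = 1
t7 = OR(t6, t5) = OR(1, 1) = 1
So t7 = 1.

y=0, u=0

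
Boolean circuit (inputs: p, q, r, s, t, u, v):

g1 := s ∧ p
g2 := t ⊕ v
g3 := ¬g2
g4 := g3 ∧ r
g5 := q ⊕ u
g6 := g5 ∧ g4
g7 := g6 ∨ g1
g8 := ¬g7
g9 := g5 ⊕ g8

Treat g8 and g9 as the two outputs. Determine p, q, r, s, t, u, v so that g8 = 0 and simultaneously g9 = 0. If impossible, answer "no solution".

Check with p=1, q=0, r=0, s=1, t=1, u=0, v=1:
g1 = s ∧ p = 1 ∧ 1 = 1
g2 = t ⊕ v = 1 ⊕ 1 = 0
g3 = ¬g2 = ¬0 = 1
g4 = g3 ∧ r = 1 ∧ 0 = 0
g5 = q ⊕ u = 0 ⊕ 0 = 0
g6 = g5 ∧ g4 = 0 ∧ 0 = 0
g7 = g6 ∨ g1 = 0 ∨ 1 = 1
g8 = ¬g7 = ¬1 = 0
g9 = g5 ⊕ g8 = 0 ⊕ 0 = 0
So g8 = 0 and g9 = 0.

p=1, q=0, r=0, s=1, t=1, u=0, v=1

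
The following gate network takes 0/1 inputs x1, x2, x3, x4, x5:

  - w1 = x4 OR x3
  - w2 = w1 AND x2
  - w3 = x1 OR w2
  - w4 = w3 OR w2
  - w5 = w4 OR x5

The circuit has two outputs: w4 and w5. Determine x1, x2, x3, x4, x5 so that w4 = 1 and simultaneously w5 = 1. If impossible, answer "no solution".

Check with x1=0, x2=1, x3=1, x4=0, x5=0:
w1 = x4 OR x3 = 0 OR 1 = 1
w2 = w1 AND x2 = 1 AND 1 = 1
w3 = x1 OR w2 = 0 OR 1 = 1
w4 = w3 OR w2 = 1 OR 1 = 1
w5 = w4 OR x5 = 1 OR 0 = 1
So w4 = 1 and w5 = 1.

x1=0, x2=1, x3=1, x4=0, x5=0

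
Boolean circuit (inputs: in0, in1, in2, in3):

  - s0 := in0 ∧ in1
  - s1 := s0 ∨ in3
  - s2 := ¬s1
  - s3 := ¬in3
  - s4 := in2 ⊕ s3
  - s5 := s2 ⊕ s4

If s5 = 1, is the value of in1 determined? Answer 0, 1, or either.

either

Both values of in1 occur among assignments with s5 = 1:
  in1=0: in0=0, in1=0, in2=1, in3=0
  in1=1: in0=0, in1=1, in2=1, in3=0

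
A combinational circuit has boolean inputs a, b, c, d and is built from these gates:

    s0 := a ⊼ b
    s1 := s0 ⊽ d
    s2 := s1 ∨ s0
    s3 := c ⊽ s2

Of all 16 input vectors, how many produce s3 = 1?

1

s3 = c ⊽ s2 must be 1, so both c = 0 and s2 = 0.
s2 = s1 ∨ s0 must be 0, so both s1 = 0 and s0 = 0.
s1 = s0 ⊽ d must be 0, so at least one of s0, d is 1.
Satisfying assignments:
  a=1, b=1, c=0, d=1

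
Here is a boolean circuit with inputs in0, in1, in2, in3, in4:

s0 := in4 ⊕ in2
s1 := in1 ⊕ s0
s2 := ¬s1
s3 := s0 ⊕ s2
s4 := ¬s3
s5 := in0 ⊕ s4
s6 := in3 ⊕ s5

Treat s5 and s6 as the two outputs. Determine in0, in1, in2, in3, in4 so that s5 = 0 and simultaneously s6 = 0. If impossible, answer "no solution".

Check with in0=0 in1=0 in2=0 in3=0 in4=1:
s0 = in4 ⊕ in2 = 1 ⊕ 0 = 1
s1 = in1 ⊕ s0 = 0 ⊕ 1 = 1
s2 = ¬s1 = ¬1 = 0
s3 = s0 ⊕ s2 = 1 ⊕ 0 = 1
s4 = ¬s3 = ¬1 = 0
s5 = in0 ⊕ s4 = 0 ⊕ 0 = 0
s6 = in3 ⊕ s5 = 0 ⊕ 0 = 0
So s5 = 0 and s6 = 0.

in0=0 in1=0 in2=0 in3=0 in4=1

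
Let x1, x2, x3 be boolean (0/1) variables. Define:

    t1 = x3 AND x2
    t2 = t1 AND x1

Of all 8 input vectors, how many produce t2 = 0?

7

t2 = t1 AND x1 must be 0, so at least one of t1, x1 is 0.
Enumerating the 8 input combinations, 7 give t2 = 0 and 1 give t2 = 1.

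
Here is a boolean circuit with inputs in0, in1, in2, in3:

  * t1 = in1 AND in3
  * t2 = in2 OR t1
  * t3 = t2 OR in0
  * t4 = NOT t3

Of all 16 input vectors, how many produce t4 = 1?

3

t4 = NOT t3 must be 1, so t3 = 0.
t3 = t2 OR in0 must be 0, so both t2 = 0 and in0 = 0.
t2 = in2 OR t1 must be 0, so both in2 = 0 and t1 = 0.
Satisfying assignments:
  in0=0, in1=0, in2=0, in3=0
  in0=0, in1=0, in2=0, in3=1
  in0=0, in1=1, in2=0, in3=0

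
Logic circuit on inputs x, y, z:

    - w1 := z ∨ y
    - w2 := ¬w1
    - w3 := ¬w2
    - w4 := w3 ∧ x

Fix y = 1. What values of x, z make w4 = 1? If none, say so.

w4 = w3 ∧ x must be 1, so both w3 = 1 and x = 1.
w3 = ¬w2 must be 1, so w2 = 0.
Check with y = 1 and x=1, z=1:
w1 = z ∨ y = 1 ∨ 1 = 1
w2 = ¬w1 = ¬1 = 0
w3 = ¬w2 = ¬0 = 1
w4 = w3 ∧ x = 1 ∧ 1 = 1
So w4 = 1.

x=1, z=1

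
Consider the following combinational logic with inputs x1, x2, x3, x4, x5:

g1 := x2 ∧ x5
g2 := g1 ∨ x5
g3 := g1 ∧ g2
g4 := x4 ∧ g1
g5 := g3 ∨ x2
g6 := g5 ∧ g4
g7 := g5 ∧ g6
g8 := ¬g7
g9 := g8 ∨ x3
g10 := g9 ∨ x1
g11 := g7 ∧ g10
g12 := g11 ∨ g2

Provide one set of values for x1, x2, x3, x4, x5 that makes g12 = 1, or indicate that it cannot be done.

g12 = g11 ∨ g2 must be 1, so at least one of g11, g2 is 1.
Check with x1=1, x2=0, x3=0, x4=0, x5=1:
g1 = x2 ∧ x5 = 0 ∧ 1 = 0
g2 = g1 ∨ x5 = 0 ∨ 1 = 1
g3 = g1 ∧ g2 = 0 ∧ 1 = 0
g4 = x4 ∧ g1 = 0 ∧ 0 = 0
g5 = g3 ∨ x2 = 0 ∨ 0 = 0
g6 = g5 ∧ g4 = 0 ∧ 0 = 0
g7 = g5 ∧ g6 = 0 ∧ 0 = 0
g8 = ¬g7 = ¬0 = 1
g9 = g8 ∨ x3 = 1 ∨ 0 = 1
g10 = g9 ∨ x1 = 1 ∨ 1 = 1
g11 = g7 ∧ g10 = 0 ∧ 1 = 0
g12 = g11 ∨ g2 = 0 ∨ 1 = 1
So g12 = 1 as required.

x1=1, x2=0, x3=0, x4=0, x5=1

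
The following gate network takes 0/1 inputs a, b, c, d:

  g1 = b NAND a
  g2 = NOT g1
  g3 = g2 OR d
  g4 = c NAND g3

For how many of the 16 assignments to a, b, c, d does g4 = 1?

g4 = c NAND g3 must be 1, so at least one of c, g3 is 0.
Enumerating the 16 input combinations, 11 give g4 = 1 and 5 give g4 = 0.

11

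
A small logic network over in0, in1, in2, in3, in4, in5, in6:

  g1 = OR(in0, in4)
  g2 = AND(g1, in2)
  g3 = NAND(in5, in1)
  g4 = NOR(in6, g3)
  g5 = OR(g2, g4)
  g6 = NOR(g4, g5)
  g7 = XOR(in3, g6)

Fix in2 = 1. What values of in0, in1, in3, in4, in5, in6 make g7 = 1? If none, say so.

g7 = XOR(in3, g6) must be 1, so in3 and g6 differ.
Check with in2 = 1 and in0=0, in1=1, in3=0, in4=0, in5=0, in6=0:
g1 = OR(in0, in4) = OR(0, 0) = 0
g2 = AND(g1, in2) = AND(0, 1) = 0
g3 = NAND(in5, in1) = NAND(0, 1) = 1
g4 = NOR(in6, g3) = NOR(0, 1) = 0
g5 = OR(g2, g4) = OR(0, 0) = 0
g6 = NOR(g4, g5) = NOR(0, 0) = 1
g7 = XOR(in3, g6) = XOR(0, 1) = 1
So g7 = 1.

in0=0, in1=1, in3=0, in4=0, in5=0, in6=0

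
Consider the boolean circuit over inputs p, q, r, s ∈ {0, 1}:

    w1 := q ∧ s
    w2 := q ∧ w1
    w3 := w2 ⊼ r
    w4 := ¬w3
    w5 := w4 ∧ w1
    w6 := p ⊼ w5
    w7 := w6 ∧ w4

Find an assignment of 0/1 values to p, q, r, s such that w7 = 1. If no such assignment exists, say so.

w7 = w6 ∧ w4 must be 1, so both w6 = 1 and w4 = 1.
w6 = p ⊼ w5 must be 1, so at least one of p, w5 is 0.
w4 = ¬w3 must be 1, so w3 = 0.
Check with p=0, q=1, r=1, s=1:
w1 = q ∧ s = 1 ∧ 1 = 1
w2 = q ∧ w1 = 1 ∧ 1 = 1
w3 = w2 ⊼ r = 1 ⊼ 1 = 0
w4 = ¬w3 = ¬0 = 1
w5 = w4 ∧ w1 = 1 ∧ 1 = 1
w6 = p ⊼ w5 = 0 ⊼ 1 = 1
w7 = w6 ∧ w4 = 1 ∧ 1 = 1
So w7 = 1 as required.

p=0, q=1, r=1, s=1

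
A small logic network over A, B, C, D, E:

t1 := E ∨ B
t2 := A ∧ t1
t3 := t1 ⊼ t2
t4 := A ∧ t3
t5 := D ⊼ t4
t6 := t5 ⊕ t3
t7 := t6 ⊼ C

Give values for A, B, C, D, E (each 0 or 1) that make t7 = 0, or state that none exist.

A=1, B=0, C=1, D=1, E=0

Check with A=1, B=0, C=1, D=1, E=0:
t1 = E ∨ B = 0 ∨ 0 = 0
t2 = A ∧ t1 = 1 ∧ 0 = 0
t3 = t1 ⊼ t2 = 0 ⊼ 0 = 1
t4 = A ∧ t3 = 1 ∧ 1 = 1
t5 = D ⊼ t4 = 1 ⊼ 1 = 0
t6 = t5 ⊕ t3 = 0 ⊕ 1 = 1
t7 = t6 ⊼ C = 1 ⊼ 1 = 0
So t7 = 0 as required.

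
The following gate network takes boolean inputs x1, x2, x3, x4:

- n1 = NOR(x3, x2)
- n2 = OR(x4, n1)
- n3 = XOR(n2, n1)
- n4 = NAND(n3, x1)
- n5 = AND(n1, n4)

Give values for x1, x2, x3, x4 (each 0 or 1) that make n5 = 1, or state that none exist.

x1=1 x2=0 x3=0 x4=1

n5 = AND(n1, n4) must be 1, so both n1 = 1 and n4 = 1.
n1 = NOR(x3, x2) must be 1, so both x3 = 0 and x2 = 0.
Check with x1=1 x2=0 x3=0 x4=1:
n1 = NOR(x3, x2) = NOR(0, 0) = 1
n2 = OR(x4, n1) = OR(1, 1) = 1
n3 = XOR(n2, n1) = XOR(1, 1) = 0
n4 = NAND(n3, x1) = NAND(0, 1) = 1
n5 = AND(n1, n4) = AND(1, 1) = 1
So n5 = 1 as required.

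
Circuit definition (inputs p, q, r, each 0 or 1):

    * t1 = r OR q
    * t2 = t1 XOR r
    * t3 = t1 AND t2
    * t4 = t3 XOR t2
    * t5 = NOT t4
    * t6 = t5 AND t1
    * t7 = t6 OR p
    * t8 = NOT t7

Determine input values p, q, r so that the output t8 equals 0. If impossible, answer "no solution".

t8 = NOT t7 must be 0, so t7 = 1.
Check with p=0 q=1 r=0:
t1 = r OR q = 0 OR 1 = 1
t2 = t1 XOR r = 1 XOR 0 = 1
t3 = t1 AND t2 = 1 AND 1 = 1
t4 = t3 XOR t2 = 1 XOR 1 = 0
t5 = NOT t4 = NOT 0 = 1
t6 = t5 AND t1 = 1 AND 1 = 1
t7 = t6 OR p = 1 OR 0 = 1
t8 = NOT t7 = NOT 1 = 0
So t8 = 0 as required.

p=0 q=1 r=0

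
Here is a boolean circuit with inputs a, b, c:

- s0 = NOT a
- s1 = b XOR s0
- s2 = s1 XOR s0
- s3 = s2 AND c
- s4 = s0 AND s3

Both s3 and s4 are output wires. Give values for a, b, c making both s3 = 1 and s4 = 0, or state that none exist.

Check with a=1 b=1 c=1:
s0 = NOT a = NOT 1 = 0
s1 = b XOR s0 = 1 XOR 0 = 1
s2 = s1 XOR s0 = 1 XOR 0 = 1
s3 = s2 AND c = 1 AND 1 = 1
s4 = s0 AND s3 = 0 AND 1 = 0
So s3 = 1 and s4 = 0.

a=1 b=1 c=1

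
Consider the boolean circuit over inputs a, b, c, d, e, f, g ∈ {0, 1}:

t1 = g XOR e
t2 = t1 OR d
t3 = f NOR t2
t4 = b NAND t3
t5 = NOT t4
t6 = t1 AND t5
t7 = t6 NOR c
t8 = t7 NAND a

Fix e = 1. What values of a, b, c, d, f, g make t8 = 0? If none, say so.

Check with e = 1 and a=1, b=0, c=0, d=1, f=0, g=1:
t1 = g XOR e = 1 XOR 1 = 0
t2 = t1 OR d = 0 OR 1 = 1
t3 = f NOR t2 = 0 NOR 1 = 0
t4 = b NAND t3 = 0 NAND 0 = 1
t5 = NOT t4 = NOT 1 = 0
t6 = t1 AND t5 = 0 AND 0 = 0
t7 = t6 NOR c = 0 NOR 0 = 1
t8 = t7 NAND a = 1 NAND 1 = 0
So t8 = 0.

a=1, b=0, c=0, d=1, f=0, g=1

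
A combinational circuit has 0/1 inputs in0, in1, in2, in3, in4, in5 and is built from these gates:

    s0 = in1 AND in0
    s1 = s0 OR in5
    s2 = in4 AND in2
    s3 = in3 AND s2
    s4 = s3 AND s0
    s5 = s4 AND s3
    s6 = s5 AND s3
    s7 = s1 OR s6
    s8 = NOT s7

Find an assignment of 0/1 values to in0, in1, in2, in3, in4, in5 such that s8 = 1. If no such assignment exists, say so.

Check with in0=0, in1=1, in2=0, in3=1, in4=1, in5=0:
s0 = in1 AND in0 = 1 AND 0 = 0
s1 = s0 OR in5 = 0 OR 0 = 0
s2 = in4 AND in2 = 1 AND 0 = 0
s3 = in3 AND s2 = 1 AND 0 = 0
s4 = s3 AND s0 = 0 AND 0 = 0
s5 = s4 AND s3 = 0 AND 0 = 0
s6 = s5 AND s3 = 0 AND 0 = 0
s7 = s1 OR s6 = 0 OR 0 = 0
s8 = NOT s7 = NOT 0 = 1
So s8 = 1 as required.

in0=0, in1=1, in2=0, in3=1, in4=1, in5=0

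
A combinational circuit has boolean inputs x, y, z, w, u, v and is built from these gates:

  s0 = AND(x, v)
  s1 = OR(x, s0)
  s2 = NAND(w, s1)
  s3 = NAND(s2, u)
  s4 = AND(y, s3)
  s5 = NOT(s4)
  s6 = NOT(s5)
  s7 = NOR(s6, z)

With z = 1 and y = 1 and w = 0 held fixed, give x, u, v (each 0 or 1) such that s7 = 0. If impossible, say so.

Check with z = 1 and y = 1 and w = 0 and x=1, u=1, v=1:
s0 = AND(x, v) = AND(1, 1) = 1
s1 = OR(x, s0) = OR(1, 1) = 1
s2 = NAND(w, s1) = NAND(0, 1) = 1
s3 = NAND(s2, u) = NAND(1, 1) = 0
s4 = AND(y, s3) = AND(1, 0) = 0
s5 = NOT(s4) = NOT 0 = 1
s6 = NOT(s5) = NOT 1 = 0
s7 = NOR(s6, z) = NOR(0, 1) = 0
So s7 = 0.

x=1, u=1, v=1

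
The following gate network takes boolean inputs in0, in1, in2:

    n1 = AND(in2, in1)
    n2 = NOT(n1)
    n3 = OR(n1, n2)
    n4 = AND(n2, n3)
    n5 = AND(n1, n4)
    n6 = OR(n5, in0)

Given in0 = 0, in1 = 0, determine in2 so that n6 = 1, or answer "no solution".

With in0 = 0, in1 = 0 fixed, none of the 2 settings of in2 give n6 = 1.
For example, with in2=0:
n1 = AND(in2, in1) = AND(0, 0) = 0
n2 = NOT(n1) = NOT 0 = 1
n3 = OR(n1, n2) = OR(0, 1) = 1
n4 = AND(n2, n3) = AND(1, 1) = 1
n5 = AND(n1, n4) = AND(0, 1) = 0
n6 = OR(n5, in0) = OR(0, 0) = 0
giving n6 = 0 ≠ 1.

no solution exists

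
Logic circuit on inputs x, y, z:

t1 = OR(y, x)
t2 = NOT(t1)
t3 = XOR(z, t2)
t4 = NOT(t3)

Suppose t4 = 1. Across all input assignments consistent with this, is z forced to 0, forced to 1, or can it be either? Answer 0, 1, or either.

Both values of z occur among assignments with t4 = 1:
  z=0: x=0, y=1, z=0
  z=1: x=0, y=0, z=1

either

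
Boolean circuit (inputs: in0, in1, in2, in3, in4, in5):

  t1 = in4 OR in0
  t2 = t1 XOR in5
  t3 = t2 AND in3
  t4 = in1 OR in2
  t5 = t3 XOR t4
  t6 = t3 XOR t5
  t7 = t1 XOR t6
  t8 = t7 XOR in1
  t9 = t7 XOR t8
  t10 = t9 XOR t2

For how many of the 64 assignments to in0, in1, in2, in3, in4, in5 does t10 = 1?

32

t10 = t9 XOR t2 must be 1, so t9 and t2 differ.
Enumerating the 64 input combinations, 32 give t10 = 1 and 32 give t10 = 0.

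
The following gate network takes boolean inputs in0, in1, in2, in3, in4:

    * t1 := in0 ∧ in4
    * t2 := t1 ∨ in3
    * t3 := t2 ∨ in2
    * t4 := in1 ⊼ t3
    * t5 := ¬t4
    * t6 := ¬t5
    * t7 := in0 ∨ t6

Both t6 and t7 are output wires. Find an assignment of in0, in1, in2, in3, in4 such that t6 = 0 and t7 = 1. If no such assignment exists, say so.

Check with in0=1, in1=1, in2=1, in3=1, in4=0:
t1 = in0 ∧ in4 = 1 ∧ 0 = 0
t2 = t1 ∨ in3 = 0 ∨ 1 = 1
t3 = t2 ∨ in2 = 1 ∨ 1 = 1
t4 = in1 ⊼ t3 = 1 ⊼ 1 = 0
t5 = ¬t4 = ¬0 = 1
t6 = ¬t5 = ¬1 = 0
t7 = in0 ∨ t6 = 1 ∨ 0 = 1
So t6 = 0 and t7 = 1.

in0=1, in1=1, in2=1, in3=1, in4=0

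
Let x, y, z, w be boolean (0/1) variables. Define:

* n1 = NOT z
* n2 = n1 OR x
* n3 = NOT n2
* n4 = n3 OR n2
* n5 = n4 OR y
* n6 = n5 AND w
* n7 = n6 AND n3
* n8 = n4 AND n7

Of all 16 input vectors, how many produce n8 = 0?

14

n8 = n4 AND n7 must be 0, so at least one of n4, n7 is 0.
Enumerating the 16 input combinations, 14 give n8 = 0 and 2 give n8 = 1.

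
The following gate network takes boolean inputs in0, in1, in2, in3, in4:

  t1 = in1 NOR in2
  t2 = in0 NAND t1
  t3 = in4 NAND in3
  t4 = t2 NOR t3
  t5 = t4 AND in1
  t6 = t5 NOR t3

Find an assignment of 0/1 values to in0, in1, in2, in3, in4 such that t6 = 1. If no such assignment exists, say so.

Check with in0=0, in1=0, in2=1, in3=1, in4=1:
t1 = in1 NOR in2 = 0 NOR 1 = 0
t2 = in0 NAND t1 = 0 NAND 0 = 1
t3 = in4 NAND in3 = 1 NAND 1 = 0
t4 = t2 NOR t3 = 1 NOR 0 = 0
t5 = t4 AND in1 = 0 AND 0 = 0
t6 = t5 NOR t3 = 0 NOR 0 = 1
So t6 = 1 as required.

in0=0, in1=0, in2=1, in3=1, in4=1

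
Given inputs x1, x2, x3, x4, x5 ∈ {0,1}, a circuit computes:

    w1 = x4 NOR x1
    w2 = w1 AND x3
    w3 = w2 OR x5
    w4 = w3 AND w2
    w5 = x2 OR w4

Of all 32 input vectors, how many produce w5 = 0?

w5 = x2 OR w4 must be 0, so both x2 = 0 and w4 = 0.
w4 = w3 AND w2 must be 0, so at least one of w3, w2 is 0.
Enumerating the 32 input combinations, 14 give w5 = 0 and 18 give w5 = 1.

14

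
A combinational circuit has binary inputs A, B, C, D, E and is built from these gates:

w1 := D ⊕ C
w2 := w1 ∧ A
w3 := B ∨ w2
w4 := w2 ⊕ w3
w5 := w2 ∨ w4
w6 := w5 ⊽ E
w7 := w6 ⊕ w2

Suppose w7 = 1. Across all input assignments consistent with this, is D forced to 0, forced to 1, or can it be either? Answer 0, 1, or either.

either

Both values of D occur among assignments with w7 = 1:
  D=0: A=0, B=0, C=0, D=0, E=0
  D=1: A=0, B=0, C=0, D=1, E=0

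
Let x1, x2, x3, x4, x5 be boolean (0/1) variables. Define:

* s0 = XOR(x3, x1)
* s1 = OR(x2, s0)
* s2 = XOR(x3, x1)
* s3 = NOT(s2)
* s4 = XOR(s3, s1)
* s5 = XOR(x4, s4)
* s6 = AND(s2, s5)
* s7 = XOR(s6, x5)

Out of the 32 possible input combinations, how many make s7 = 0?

16

s7 = XOR(s6, x5) must be 0, so s6 and x5 are equal.
Enumerating the 32 input combinations, 16 give s7 = 0 and 16 give s7 = 1.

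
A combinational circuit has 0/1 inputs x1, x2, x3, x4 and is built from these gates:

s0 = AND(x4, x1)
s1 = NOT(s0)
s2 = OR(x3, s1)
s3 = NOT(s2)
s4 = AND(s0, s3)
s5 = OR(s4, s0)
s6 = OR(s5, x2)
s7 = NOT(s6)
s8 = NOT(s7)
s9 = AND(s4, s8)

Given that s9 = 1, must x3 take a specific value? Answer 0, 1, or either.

s9 = AND(s4, s8) must be 1, so both s4 = 1 and s8 = 1.
Every assignment with s9 = 1 has x3 = 0; there are 2 such assignment(s).
  x1=1, x2=0, x3=0, x4=1
  x1=1, x2=1, x3=0, x4=1

0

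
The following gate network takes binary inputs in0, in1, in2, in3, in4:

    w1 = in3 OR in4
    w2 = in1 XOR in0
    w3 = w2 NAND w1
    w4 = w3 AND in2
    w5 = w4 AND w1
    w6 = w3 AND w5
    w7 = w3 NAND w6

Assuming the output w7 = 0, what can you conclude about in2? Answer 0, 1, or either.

w7 = w3 NAND w6 must be 0, so both w3 = 1 and w6 = 1.
w3 = w2 NAND w1 must be 1, so at least one of w2, w1 is 0.
w6 = w3 AND w5 must be 1, so both w3 = 1 and w5 = 1.
Every assignment with w7 = 0 has in2 = 1; there are 6 such assignment(s).

1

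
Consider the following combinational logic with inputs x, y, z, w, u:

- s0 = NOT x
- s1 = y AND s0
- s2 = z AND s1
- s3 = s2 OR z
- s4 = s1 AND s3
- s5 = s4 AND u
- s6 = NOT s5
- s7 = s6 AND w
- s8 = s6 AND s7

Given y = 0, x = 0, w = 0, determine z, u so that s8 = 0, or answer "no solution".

s8 = s6 AND s7 must be 0, so at least one of s6, s7 is 0.
Check with y = 0, x = 0, w = 0 and z=1, u=0:
s0 = NOT x = NOT 0 = 1
s1 = y AND s0 = 0 AND 1 = 0
s2 = z AND s1 = 1 AND 0 = 0
s3 = s2 OR z = 0 OR 1 = 1
s4 = s1 AND s3 = 0 AND 1 = 0
s5 = s4 AND u = 0 AND 0 = 0
s6 = NOT s5 = NOT 0 = 1
s7 = s6 AND w = 1 AND 0 = 0
s8 = s6 AND s7 = 1 AND 0 = 0
So s8 = 0.

z=1 u=0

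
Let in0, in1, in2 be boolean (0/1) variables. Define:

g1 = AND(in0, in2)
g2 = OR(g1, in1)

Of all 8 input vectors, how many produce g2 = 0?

g2 = OR(g1, in1) must be 0, so both g1 = 0 and in1 = 0.
g1 = AND(in0, in2) must be 0, so at least one of in0, in2 is 0.
Satisfying assignments:
  in0=0, in1=0, in2=0
  in0=0, in1=0, in2=1
  in0=1, in1=0, in2=0

3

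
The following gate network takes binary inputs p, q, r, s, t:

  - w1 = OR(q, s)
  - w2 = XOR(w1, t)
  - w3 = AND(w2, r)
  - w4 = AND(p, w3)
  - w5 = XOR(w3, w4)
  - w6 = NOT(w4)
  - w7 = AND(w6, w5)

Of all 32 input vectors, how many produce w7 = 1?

4

w7 = AND(w6, w5) must be 1, so both w6 = 1 and w5 = 1.
w6 = NOT(w4) must be 1, so w4 = 0.
Satisfying assignments:
  p=0, q=0, r=1, s=0, t=1
  p=0, q=0, r=1, s=1, t=0
  p=0, q=1, r=1, s=0, t=0
  p=0, q=1, r=1, s=1, t=0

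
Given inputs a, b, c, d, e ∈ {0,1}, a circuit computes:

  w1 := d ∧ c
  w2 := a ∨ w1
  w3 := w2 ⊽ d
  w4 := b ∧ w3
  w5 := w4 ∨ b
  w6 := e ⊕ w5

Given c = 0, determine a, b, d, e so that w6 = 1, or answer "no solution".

a=0, b=0, d=1, e=1

Check with c = 0 and a=0, b=0, d=1, e=1:
w1 = d ∧ c = 1 ∧ 0 = 0
w2 = a ∨ w1 = 0 ∨ 0 = 0
w3 = w2 ⊽ d = 0 ⊽ 1 = 0
w4 = b ∧ w3 = 0 ∧ 0 = 0
w5 = w4 ∨ b = 0 ∨ 0 = 0
w6 = e ⊕ w5 = 1 ⊕ 0 = 1
So w6 = 1.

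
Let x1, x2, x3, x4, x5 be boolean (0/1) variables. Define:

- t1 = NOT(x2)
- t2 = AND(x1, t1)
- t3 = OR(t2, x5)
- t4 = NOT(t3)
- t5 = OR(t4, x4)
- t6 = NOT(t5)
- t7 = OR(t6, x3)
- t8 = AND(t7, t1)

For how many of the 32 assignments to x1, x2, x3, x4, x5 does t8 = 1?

t8 = AND(t7, t1) must be 1, so both t7 = 1 and t1 = 1.
t7 = OR(t6, x3) must be 1, so at least one of t6, x3 is 1.
t1 = NOT(x2) must be 1, so x2 = 0.
Enumerating the 32 input combinations, 11 give t8 = 1 and 21 give t8 = 0.

11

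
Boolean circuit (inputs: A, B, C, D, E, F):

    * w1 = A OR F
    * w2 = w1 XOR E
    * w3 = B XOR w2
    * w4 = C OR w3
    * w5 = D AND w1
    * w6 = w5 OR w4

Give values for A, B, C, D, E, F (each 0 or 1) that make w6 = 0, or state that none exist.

A=0, B=0, C=0, D=1, E=0, F=0

w6 = w5 OR w4 must be 0, so both w5 = 0 and w4 = 0.
Check with A=0, B=0, C=0, D=1, E=0, F=0:
w1 = A OR F = 0 OR 0 = 0
w2 = w1 XOR E = 0 XOR 0 = 0
w3 = B XOR w2 = 0 XOR 0 = 0
w4 = C OR w3 = 0 OR 0 = 0
w5 = D AND w1 = 1 AND 0 = 0
w6 = w5 OR w4 = 0 OR 0 = 0
So w6 = 0 as required.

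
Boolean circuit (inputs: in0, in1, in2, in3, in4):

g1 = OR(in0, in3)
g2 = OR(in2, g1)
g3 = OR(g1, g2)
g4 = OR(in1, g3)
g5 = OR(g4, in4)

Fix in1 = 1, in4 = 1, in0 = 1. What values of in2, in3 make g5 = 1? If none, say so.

Check with in1 = 1, in4 = 1, in0 = 1 and in2=0, in3=1:
g1 = OR(in0, in3) = OR(1, 1) = 1
g2 = OR(in2, g1) = OR(0, 1) = 1
g3 = OR(g1, g2) = OR(1, 1) = 1
g4 = OR(in1, g3) = OR(1, 1) = 1
g5 = OR(g4, in4) = OR(1, 1) = 1
So g5 = 1.

in2=0 in3=1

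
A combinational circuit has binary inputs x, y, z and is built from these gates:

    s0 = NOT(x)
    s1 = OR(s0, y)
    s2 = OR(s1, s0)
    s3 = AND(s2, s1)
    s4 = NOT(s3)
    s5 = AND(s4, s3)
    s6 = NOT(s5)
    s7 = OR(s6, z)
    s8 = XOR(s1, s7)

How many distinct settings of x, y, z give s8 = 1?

s8 = XOR(s1, s7) must be 1, so s1 and s7 differ.
Satisfying assignments:
  x=1, y=0, z=0
  x=1, y=0, z=1

2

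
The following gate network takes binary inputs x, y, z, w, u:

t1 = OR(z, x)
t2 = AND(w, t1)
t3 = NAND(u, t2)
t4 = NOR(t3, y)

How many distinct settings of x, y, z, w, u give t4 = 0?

t4 = NOR(t3, y) must be 0, so at least one of t3, y is 1.
Enumerating the 32 input combinations, 29 give t4 = 0 and 3 give t4 = 1.

29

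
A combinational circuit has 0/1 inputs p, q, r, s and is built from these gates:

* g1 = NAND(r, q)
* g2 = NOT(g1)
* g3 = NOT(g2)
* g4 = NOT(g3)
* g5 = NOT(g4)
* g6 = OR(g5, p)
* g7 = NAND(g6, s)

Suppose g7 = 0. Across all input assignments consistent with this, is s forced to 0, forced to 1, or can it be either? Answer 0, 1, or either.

g7 = NAND(g6, s) must be 0, so both g6 = 1 and s = 1.
g6 = OR(g5, p) must be 1, so at least one of g5, p is 1.
Every assignment with g7 = 0 has s = 1; there are 7 such assignment(s).

1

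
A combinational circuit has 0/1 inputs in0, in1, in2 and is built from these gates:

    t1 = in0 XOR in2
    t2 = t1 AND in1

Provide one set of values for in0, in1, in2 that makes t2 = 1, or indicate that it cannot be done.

t2 = t1 AND in1 must be 1, so both t1 = 1 and in1 = 1.
t1 = in0 XOR in2 must be 1, so in0 and in2 differ.
Check with in0=1 in1=1 in2=0:
t1 = in0 XOR in2 = 1 XOR 0 = 1
t2 = t1 AND in1 = 1 AND 1 = 1
So t2 = 1 as required.

in0=1 in1=1 in2=0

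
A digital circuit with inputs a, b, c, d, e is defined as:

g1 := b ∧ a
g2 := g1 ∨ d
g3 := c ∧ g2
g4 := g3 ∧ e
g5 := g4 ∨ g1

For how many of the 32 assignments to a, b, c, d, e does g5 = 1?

g5 = g4 ∨ g1 must be 1, so at least one of g4, g1 is 1.
Enumerating the 32 input combinations, 11 give g5 = 1 and 21 give g5 = 0.

11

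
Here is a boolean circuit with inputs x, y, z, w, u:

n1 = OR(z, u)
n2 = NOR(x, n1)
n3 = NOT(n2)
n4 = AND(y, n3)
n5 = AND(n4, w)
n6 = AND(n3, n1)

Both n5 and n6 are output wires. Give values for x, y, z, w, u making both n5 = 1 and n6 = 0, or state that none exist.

Check with x=1, y=1, z=0, w=1, u=0:
n1 = OR(z, u) = OR(0, 0) = 0
n2 = NOR(x, n1) = NOR(1, 0) = 0
n3 = NOT(n2) = NOT 0 = 1
n4 = AND(y, n3) = AND(1, 1) = 1
n5 = AND(n4, w) = AND(1, 1) = 1
n6 = AND(n3, n1) = AND(1, 0) = 0
So n5 = 1 and n6 = 0.

x=1, y=1, z=0, w=1, u=0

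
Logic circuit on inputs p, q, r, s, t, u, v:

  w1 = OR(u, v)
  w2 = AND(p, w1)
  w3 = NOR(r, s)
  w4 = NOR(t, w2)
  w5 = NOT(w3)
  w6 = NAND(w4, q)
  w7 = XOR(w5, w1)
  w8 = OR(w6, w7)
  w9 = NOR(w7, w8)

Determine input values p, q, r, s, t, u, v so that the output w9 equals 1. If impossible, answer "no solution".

Check with p=0, q=1, r=0, s=0, t=0, u=0, v=0:
w1 = OR(u, v) = OR(0, 0) = 0
w2 = AND(p, w1) = AND(0, 0) = 0
w3 = NOR(r, s) = NOR(0, 0) = 1
w4 = NOR(t, w2) = NOR(0, 0) = 1
w5 = NOT(w3) = NOT 1 = 0
w6 = NAND(w4, q) = NAND(1, 1) = 0
w7 = XOR(w5, w1) = XOR(0, 0) = 0
w8 = OR(w6, w7) = OR(0, 0) = 0
w9 = NOR(w7, w8) = NOR(0, 0) = 1
So w9 = 1 as required.

p=0, q=1, r=0, s=0, t=0, u=0, v=0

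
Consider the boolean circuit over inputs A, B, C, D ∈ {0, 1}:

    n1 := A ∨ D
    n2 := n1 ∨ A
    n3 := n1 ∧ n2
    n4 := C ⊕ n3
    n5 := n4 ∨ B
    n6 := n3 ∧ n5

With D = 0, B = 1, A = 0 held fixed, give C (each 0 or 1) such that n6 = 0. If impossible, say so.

n6 = n3 ∧ n5 must be 0, so at least one of n3, n5 is 0.
Check with D = 0, B = 1, A = 0 and C=0:
n1 = A ∨ D = 0 ∨ 0 = 0
n2 = n1 ∨ A = 0 ∨ 0 = 0
n3 = n1 ∧ n2 = 0 ∧ 0 = 0
n4 = C ⊕ n3 = 0 ⊕ 0 = 0
n5 = n4 ∨ B = 0 ∨ 1 = 1
n6 = n3 ∧ n5 = 0 ∧ 1 = 0
So n6 = 0.

C=0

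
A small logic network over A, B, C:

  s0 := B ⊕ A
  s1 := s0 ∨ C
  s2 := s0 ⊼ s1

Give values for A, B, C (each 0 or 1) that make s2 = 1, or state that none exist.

A=1, B=1, C=0

s2 = s0 ⊼ s1 must be 1, so at least one of s0, s1 is 0.
Check with A=1, B=1, C=0:
s0 = B ⊕ A = 1 ⊕ 1 = 0
s1 = s0 ∨ C = 0 ∨ 0 = 0
s2 = s0 ⊼ s1 = 0 ⊼ 0 = 1
So s2 = 1 as required.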